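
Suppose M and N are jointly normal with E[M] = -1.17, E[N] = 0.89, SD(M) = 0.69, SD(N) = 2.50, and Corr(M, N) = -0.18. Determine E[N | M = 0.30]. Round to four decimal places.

-0.0687

The regression of N on M has slope ρ·σ_N/σ_M and passes through (μ_M, μ_N).
E[N | M=0.30] = 0.89 + (-0.18)·(2.50/0.69)·(0.30 − (-1.17)) = 0.89 + (-0.65217)·(1.47) = -0.0687.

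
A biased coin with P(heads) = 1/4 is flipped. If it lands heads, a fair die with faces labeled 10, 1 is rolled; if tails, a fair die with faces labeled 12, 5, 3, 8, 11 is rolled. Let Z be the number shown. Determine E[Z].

E[Z | heads] = (10+1)/2 = 11/2.
E[Z | tails] = (12+5+3+8+11)/5 = 39/5.
By the law of total expectation,
E[Z] = (1/4)·(11/2) + (3/4)·(39/5) = 289/40.

289/40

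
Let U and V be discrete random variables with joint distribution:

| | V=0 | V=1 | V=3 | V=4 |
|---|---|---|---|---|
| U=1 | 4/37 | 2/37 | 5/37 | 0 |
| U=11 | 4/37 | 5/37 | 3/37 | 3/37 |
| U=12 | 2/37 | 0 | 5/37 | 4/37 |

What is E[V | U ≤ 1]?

P(U ≤ 1) = 11/37.
Σ V·P over the event = 0·(4/37) + 1·(2/37) + 3·(5/37) = 17/37.
E[V | U ≤ 1] = (17/37) / (11/37) = 17/11.

17/11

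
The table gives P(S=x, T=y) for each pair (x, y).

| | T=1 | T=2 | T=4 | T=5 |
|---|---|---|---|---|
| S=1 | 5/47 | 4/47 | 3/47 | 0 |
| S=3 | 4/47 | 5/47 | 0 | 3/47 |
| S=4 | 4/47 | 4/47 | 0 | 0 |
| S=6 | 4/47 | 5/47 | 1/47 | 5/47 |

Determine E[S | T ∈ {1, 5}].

P(T ∈ {1, 5}) = 25/47.
Σ S·P over the event = 1·(5/47) + 3·(4/47) + 3·(3/47) + 4·(4/47) + 6·(4/47) + 6·(5/47) = 96/47.
E[S | T ∈ {1, 5}] = (96/47) / (25/47) = 96/25.

96/25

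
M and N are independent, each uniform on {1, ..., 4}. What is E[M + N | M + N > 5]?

Outcomes with M + N > 5: (2,4), (3,3), (3,4), (4,2), (4,3), (4,4), each with probability 1/16.
E[M + N | M + N > 5] = (6 + 6 + 7 + 6 + 7 + 8) / 6 = 20/3.

20/3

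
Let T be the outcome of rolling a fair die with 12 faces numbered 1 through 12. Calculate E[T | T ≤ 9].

Given T ≤ 9, T is equally likely to be any of {1, 2, 3, 4, 5, 6, 7, 8, 9}.
E[T | T ≤ 9] = (1 + 2 + 3 + 4 + 5 + 6 + 7 + 8 + 9) / 9 = 5.

5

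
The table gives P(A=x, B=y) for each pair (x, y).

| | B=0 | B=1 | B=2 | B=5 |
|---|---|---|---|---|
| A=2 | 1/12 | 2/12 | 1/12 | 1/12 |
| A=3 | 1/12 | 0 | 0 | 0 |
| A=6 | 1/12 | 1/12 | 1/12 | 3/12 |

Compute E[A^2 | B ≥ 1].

P(B ≥ 1) = 3/4.
Σ A^2·P over the event = 4·(2/12) + 4·(1/12) + 4·(1/12) + 36·(1/12) + 36·(1/12) + 36·(3/12) = 49/3.
E[A^2 | B ≥ 1] = (49/3) / (3/4) = 196/9.

196/9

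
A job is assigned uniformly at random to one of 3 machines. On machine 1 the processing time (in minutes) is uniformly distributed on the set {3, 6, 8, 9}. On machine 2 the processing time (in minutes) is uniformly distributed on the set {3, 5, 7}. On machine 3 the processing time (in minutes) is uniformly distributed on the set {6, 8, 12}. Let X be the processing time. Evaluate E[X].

E[X | machine 1] = (3+6+8+9)/4 = 13/2.
E[X | machine 2] = (3+5+7)/3 = 5.
E[X | machine 3] = (6+8+12)/3 = 26/3.
By the law of total expectation,
E[X] = (1/3)·(13/2) + (1/3)·(5) + (1/3)·(26/3) = 121/18.

121/18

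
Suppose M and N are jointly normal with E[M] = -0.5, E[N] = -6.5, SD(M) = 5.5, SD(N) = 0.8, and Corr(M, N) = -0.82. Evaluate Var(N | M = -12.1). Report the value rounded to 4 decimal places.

For a bivariate normal, Var(N | M=x) = σ_N²(1 − ρ²).
Var(N | M=-12.1) = (0.8)²·(1 − (-0.82)²) = 0.64·0.3276 = 0.2097.

0.2097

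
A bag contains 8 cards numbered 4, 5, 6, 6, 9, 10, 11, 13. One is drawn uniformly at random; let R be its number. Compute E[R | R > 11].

P(R > 11) = 1/8.
Σ over the event: 13·1/8 = 13/8.
E[R | R > 11] = (13/8) / (1/8) = 13.

13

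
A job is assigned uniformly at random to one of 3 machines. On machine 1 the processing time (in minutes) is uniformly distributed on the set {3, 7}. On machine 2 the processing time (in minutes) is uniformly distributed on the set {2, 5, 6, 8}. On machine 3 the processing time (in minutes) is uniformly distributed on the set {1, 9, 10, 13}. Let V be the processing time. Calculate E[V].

37/6

E[V | machine 1] = (3+7)/2 = 5.
E[V | machine 2] = (2+5+6+8)/4 = 21/4.
E[V | machine 3] = (1+9+10+13)/4 = 33/4.
E[V] = (1/3)·(5) + (1/3)·(21/4) + (1/3)·(33/4) = 37/6.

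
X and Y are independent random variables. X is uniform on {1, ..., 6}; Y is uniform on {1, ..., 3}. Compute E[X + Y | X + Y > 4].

79/12

P(X + Y > 4) = 2/3.
Summing (X+Y)·P(x,y) over outcomes with X + Y > 4 gives 79/18.
E[X + Y | X + Y > 4] = (79/18) / (2/3) = 79/12.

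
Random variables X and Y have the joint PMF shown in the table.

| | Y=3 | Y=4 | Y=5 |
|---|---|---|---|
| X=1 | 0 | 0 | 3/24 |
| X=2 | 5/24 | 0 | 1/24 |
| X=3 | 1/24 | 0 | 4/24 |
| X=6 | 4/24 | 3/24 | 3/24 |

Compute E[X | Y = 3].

P(Y = 3) = 5/12.
Σ X·P over the event = 2·(5/24) + 3·(1/24) + 6·(4/24) = 37/24.
E[X | Y = 3] = (37/24) / (5/12) = 37/10.

37/10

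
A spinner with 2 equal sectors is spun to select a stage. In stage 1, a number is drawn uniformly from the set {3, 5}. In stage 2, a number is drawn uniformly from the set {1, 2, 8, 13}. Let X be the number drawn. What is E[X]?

E[X | stage 1] = (3+5)/2 = 4.
E[X | stage 2] = (1+2+8+13)/4 = 6.
E[X] = (1/2)·(4) + (1/2)·(6) = 5.

5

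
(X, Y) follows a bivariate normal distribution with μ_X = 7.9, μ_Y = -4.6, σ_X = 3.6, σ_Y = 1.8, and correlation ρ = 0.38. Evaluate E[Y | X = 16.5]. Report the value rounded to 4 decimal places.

For a bivariate normal, E[Y | X=x] = μ_Y + ρ·(σ_Y/σ_X)·(x − μ_X).
E[Y | X=16.5] = -4.6 + (0.38)·(1.8/3.6)·(16.5 − (7.9)) = -4.6 + (0.19)·(8.6) = -2.9660.

-2.9660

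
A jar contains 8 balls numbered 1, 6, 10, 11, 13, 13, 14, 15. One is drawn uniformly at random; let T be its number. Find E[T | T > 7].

38/3

P(T > 7) = 3/4.
Σ over the event: 10·1/8 + 11·1/8 + 13·1/4 + 14·1/8 + 15·1/8 = 19/2.
E[T | T > 7] = (19/2) / (3/4) = 38/3.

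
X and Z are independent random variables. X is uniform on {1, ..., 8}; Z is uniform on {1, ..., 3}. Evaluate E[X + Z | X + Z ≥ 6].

P(X + Z ≥ 6) = 5/8.
Summing (X+Z)·P(x,y) over outcomes with X + Z ≥ 6 gives 121/24.
E[X + Z | X + Z ≥ 6] = (121/24) / (5/8) = 121/15.

121/15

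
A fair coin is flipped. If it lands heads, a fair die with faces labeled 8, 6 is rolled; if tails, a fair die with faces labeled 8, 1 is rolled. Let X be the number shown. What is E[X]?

E[X | heads] = (8+6)/2 = 7.
E[X | tails] = (8+1)/2 = 9/2.
E[X] = (1/2)·(7) + (1/2)·(9/2) = 23/4.

23/4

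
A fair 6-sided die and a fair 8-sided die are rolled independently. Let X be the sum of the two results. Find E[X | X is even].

8

P(X is even) = 1/2.
Σ over the event: 2·1/48 + 4·1/16 + 6·5/48 + 8·1/8 + 10·5/48 + 12·1/16 + 14·1/48 = 4.
E[X | X is even] = (4) / (1/2) = 8.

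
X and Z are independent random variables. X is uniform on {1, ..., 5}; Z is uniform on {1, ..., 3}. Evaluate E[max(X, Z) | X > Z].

35/9

Outcomes with X > Z: (2,1), (3,1), (3,2), (4,1), (4,2), (4,3), (5,1), (5,2), (5,3), each with probability 1/15.
E[max(X, Z) | X > Z] = (2 + 3 + 3 + 4 + 4 + 4 + 5 + 5 + 5) / 9 = 35/9.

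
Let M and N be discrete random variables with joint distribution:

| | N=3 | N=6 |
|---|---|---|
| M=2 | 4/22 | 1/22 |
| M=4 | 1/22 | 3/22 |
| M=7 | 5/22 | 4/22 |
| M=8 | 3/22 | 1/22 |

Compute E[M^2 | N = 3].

P(N = 3) = 13/22.
Summing M^2·P(M=x,N=y) over the conditioning event gives 469/22.
E[M^2 | N = 3] = (469/22) / (13/22) = 469/13.

469/13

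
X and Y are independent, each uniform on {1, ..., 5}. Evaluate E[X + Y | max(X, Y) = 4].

Outcomes with max(X, Y) = 4: (1,4), (2,4), (3,4), (4,1), (4,2), (4,3), (4,4), each with probability 1/25.
E[X + Y | max(X, Y) = 4] = (5 + 6 + 7 + 5 + 6 + 7 + 8) / 7 = 44/7.

44/7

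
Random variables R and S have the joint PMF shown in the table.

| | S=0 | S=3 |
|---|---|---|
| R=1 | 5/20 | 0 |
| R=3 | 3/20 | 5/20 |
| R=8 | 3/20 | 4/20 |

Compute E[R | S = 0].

38/11

P(S = 0) = 11/20.
Σ R·P over the event = 1·(5/20) + 3·(3/20) + 8·(3/20) = 19/10.
E[R | S = 0] = (19/10) / (11/20) = 38/11.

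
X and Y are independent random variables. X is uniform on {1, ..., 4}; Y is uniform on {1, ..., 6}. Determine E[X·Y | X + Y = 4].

Outcomes with X + Y = 4: (1,3), (2,2), (3,1), each with probability 1/24.
E[X·Y | X + Y = 4] = (3 + 4 + 3) / 3 = 10/3.

10/3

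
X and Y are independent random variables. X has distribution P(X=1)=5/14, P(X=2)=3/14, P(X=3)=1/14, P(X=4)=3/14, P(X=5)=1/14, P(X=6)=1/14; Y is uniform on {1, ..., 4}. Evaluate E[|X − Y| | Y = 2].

19/14

P(Y = 2) = 1/4.
Summing |X−Y|·P(x,y) over outcomes with Y = 2 gives 19/56.
E[|X − Y| | Y = 2] = (19/56) / (1/4) = 19/14.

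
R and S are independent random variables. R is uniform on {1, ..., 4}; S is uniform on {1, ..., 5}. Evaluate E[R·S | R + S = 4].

Outcomes with R + S = 4: (1,3), (2,2), (3,1), each with probability 1/20.
E[R·S | R + S = 4] = (3 + 4 + 3) / 3 = 10/3.

10/3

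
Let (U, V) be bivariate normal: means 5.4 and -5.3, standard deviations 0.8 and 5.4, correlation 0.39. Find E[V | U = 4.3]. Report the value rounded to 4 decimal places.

The regression of V on U has slope ρ·σ_V/σ_U and passes through (μ_U, μ_V).
E[V | U=4.3] = -5.3 + (0.39)·(5.4/0.8)·(4.3 − (5.4)) = -5.3 + (2.6325)·(-1.1) = -8.1958.

-8.1958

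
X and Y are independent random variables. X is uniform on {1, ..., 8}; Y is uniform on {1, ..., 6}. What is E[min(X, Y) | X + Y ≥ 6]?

60/19

P(X + Y ≥ 6) = 19/24.
Summing min(X,Y)·P(x,y) over outcomes with X + Y ≥ 6 gives 5/2.
E[min(X, Y) | X + Y ≥ 6] = (5/2) / (19/24) = 60/19.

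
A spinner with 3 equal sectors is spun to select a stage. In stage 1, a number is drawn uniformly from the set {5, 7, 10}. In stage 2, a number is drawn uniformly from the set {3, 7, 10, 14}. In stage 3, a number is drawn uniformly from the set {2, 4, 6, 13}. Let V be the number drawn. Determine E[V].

E[V | stage 1] = (5+7+10)/3 = 22/3.
E[V | stage 2] = (3+7+10+14)/4 = 17/2.
E[V | stage 3] = (2+4+6+13)/4 = 25/4.
By the law of total expectation,
E[V] = (1/3)·(22/3) + (1/3)·(17/2) + (1/3)·(25/4) = 265/36.

265/36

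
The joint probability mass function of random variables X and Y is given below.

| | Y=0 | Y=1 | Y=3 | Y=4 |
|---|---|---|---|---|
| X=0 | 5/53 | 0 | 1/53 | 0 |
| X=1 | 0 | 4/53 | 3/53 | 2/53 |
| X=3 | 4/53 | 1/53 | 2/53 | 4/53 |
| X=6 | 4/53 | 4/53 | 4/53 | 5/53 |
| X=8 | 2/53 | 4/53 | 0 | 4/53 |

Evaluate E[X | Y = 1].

P(Y = 1) = 13/53.
Σ X·P over the event = 1·(4/53) + 3·(1/53) + 6·(4/53) + 8·(4/53) = 63/53.
E[X | Y = 1] = (63/53) / (13/53) = 63/13.

63/13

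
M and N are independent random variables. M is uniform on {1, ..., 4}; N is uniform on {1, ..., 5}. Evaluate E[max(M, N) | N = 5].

5

P(N = 5) = 1/5.
Summing max(M,N)·P(x,y) over outcomes with N = 5 gives 1.
E[max(M, N) | N = 5] = (1) / (1/5) = 5.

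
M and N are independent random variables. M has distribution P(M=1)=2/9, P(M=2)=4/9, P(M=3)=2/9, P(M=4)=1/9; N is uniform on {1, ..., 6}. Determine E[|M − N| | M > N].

16/11

P(M > N) = 11/54.
Summing |M−N|·P(x,y) over outcomes with M > N gives 8/27.
E[|M − N| | M > N] = (8/27) / (11/54) = 16/11.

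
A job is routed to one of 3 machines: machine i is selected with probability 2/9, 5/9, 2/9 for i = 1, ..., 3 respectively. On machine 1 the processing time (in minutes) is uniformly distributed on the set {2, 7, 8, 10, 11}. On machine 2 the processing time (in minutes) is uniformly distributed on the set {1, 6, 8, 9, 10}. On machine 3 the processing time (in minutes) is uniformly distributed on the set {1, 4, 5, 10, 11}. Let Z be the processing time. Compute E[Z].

E[Z | machine 1] = (2+7+8+10+11)/5 = 38/5.
E[Z | machine 2] = (1+6+8+9+10)/5 = 34/5.
E[Z | machine 3] = (1+4+5+10+11)/5 = 31/5.
By the law of total expectation,
E[Z] = (2/9)·(38/5) + (5/9)·(34/5) + (2/9)·(31/5) = 308/45.

308/45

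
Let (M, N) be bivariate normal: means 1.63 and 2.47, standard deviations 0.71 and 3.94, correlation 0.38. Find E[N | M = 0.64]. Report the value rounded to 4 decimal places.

0.3824

The regression of N on M has slope ρ·σ_N/σ_M and passes through (μ_M, μ_N).
E[N | M=0.64] = 2.47 + (0.38)·(3.94/0.71)·(0.64 − (1.63)) = 2.47 + (2.1087)·(-0.99) = 0.3824.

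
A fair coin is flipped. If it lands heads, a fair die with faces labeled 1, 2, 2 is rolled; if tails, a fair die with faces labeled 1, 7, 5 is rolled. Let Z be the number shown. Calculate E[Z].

3

E[Z | heads] = (1+2+2)/3 = 5/3.
E[Z | tails] = (1+7+5)/3 = 13/3.
By the law of total expectation,
E[Z] = (1/2)·(5/3) + (1/2)·(13/3) = 3.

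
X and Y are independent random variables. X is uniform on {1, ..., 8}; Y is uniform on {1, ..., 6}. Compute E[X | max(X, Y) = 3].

Outcomes with max(X, Y) = 3: (1,3), (2,3), (3,1), (3,2), (3,3), each with probability 1/48.
E[X | max(X, Y) = 3] = (1 + 2 + 3 + 3 + 3) / 5 = 12/5.

12/5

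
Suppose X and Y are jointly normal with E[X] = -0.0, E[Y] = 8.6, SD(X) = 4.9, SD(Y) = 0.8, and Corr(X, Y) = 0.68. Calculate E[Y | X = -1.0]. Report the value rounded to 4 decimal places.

For a bivariate normal, E[Y | X=x] = μ_Y + ρ·(σ_Y/σ_X)·(x − μ_X).
E[Y | X=-1.0] = 8.6 + (0.68)·(0.8/4.9)·(-1.0 − (-0.0)) = 8.6 + (0.11102)·(-1) = 8.4890.

8.4890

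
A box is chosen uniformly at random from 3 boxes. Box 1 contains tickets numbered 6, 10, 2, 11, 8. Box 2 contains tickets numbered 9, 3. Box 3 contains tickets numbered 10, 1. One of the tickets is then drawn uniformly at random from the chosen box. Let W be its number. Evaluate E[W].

E[W | box 1] = (6+10+2+11+8)/5 = 37/5.
E[W | box 2] = (9+3)/2 = 6.
E[W | box 3] = (10+1)/2 = 11/2.
By the law of total expectation,
E[W] = (1/3)·(37/5) + (1/3)·(6) + (1/3)·(11/2) = 63/10.

63/10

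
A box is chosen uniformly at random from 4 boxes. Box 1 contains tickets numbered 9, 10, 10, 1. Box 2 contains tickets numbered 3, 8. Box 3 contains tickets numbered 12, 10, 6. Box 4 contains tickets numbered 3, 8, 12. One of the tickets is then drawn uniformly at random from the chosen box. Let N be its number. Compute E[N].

15/2

E[N | box 1] = (9+10+10+1)/4 = 15/2.
E[N | box 2] = (3+8)/2 = 11/2.
E[N | box 3] = (12+10+6)/3 = 28/3.
E[N | box 4] = (3+8+12)/3 = 23/3.
By the law of total expectation,
E[N] = (1/4)·(15/2) + (1/4)·(11/2) + (1/4)·(28/3) + (1/4)·(23/3) = 15/2.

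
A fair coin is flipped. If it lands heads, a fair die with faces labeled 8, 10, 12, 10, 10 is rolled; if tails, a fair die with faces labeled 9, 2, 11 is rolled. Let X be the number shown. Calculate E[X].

26/3

E[X | heads] = (8+10+12+10+10)/5 = 10.
E[X | tails] = (9+2+11)/3 = 22/3.
By the law of total expectation,
E[X] = (1/2)·(10) + (1/2)·(22/3) = 26/3.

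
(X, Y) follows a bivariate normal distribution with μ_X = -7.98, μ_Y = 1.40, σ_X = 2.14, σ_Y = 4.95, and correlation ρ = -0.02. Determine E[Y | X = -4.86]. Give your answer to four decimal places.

1.2557

For a bivariate normal, E[Y | X=x] = μ_Y + ρ·(σ_Y/σ_X)·(x − μ_X).
E[Y | X=-4.86] = 1.40 + (-0.02)·(4.95/2.14)·(-4.86 − (-7.98)) = 1.40 + (-0.046262)·(3.12) = 1.2557.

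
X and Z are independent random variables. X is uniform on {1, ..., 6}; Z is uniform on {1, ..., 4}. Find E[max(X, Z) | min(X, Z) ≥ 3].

P(min(X, Z) ≥ 3) = 1/3.
Summing max(X,Z)·P(x,y) over outcomes with min(X, Z) ≥ 3 gives 37/24.
E[max(X, Z) | min(X, Z) ≥ 3] = (37/24) / (1/3) = 37/8.

37/8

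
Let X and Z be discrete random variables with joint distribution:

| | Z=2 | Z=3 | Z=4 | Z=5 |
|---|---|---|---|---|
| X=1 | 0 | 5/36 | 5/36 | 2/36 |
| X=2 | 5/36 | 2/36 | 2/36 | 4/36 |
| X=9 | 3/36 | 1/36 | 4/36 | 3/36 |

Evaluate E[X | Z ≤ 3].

P(Z ≤ 3) = 4/9.
Σ X·P over the event = 1·(5/36) + 2·(5/36) + 2·(2/36) + 9·(3/36) + 9·(1/36) = 55/36.
E[X | Z ≤ 3] = (55/36) / (4/9) = 55/16.

55/16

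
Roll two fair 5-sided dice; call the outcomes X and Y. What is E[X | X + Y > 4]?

65/19

P(X + Y > 4) = 19/25.
Summing X·P(x,y) over outcomes with X + Y > 4 gives 13/5.
E[X | X + Y > 4] = (13/5) / (19/25) = 65/19.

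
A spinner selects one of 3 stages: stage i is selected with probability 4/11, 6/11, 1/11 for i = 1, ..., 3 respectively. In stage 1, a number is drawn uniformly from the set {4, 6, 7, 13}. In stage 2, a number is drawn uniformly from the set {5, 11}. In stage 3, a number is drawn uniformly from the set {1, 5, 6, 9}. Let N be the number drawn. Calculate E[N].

333/44

E[N | stage 1] = (4+6+7+13)/4 = 15/2.
E[N | stage 2] = (5+11)/2 = 8.
E[N | stage 3] = (1+5+6+9)/4 = 21/4.
By the law of total expectation,
E[N] = (4/11)·(15/2) + (6/11)·(8) + (1/11)·(21/4) = 333/44.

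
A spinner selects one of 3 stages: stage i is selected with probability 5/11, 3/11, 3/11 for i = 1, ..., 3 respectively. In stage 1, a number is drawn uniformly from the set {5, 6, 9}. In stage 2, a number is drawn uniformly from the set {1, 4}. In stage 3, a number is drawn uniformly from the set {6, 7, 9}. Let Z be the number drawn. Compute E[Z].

377/66

E[Z | stage 1] = (5+6+9)/3 = 20/3.
E[Z | stage 2] = (1+4)/2 = 5/2.
E[Z | stage 3] = (6+7+9)/3 = 22/3.
By the law of total expectation,
E[Z] = (5/11)·(20/3) + (3/11)·(5/2) + (3/11)·(22/3) = 377/66.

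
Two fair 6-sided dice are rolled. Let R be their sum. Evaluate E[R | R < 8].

16/3

P(R < 8) = 7/12.
Σ over the event: 2·1/36 + 3·1/18 + 4·1/12 + 5·1/9 + 6·5/36 + 7·1/6 = 28/9.
E[R | R < 8] = (28/9) / (7/12) = 16/3.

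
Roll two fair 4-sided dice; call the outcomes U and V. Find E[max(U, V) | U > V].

Outcomes with U > V: (2,1), (3,1), (3,2), (4,1), (4,2), (4,3), each with probability 1/16.
E[max(U, V) | U > V] = (2 + 3 + 3 + 4 + 4 + 4) / 6 = 10/3.

10/3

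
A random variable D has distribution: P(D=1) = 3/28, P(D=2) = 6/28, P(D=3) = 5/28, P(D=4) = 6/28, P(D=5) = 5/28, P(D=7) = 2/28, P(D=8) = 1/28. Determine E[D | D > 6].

22/3

P(D > 6) = 3/28.
Σ over the event: 7·1/14 + 8·1/28 = 11/14.
E[D | D > 6] = (11/14) / (3/28) = 22/3.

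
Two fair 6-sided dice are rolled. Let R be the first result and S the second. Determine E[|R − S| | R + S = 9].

2

Outcomes with R + S = 9: (3,6), (4,5), (5,4), (6,3), each with probability 1/36.
E[|R − S| | R + S = 9] = (3 + 1 + 1 + 3) / 4 = 2.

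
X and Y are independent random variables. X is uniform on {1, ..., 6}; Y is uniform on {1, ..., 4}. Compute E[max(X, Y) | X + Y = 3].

Outcomes with X + Y = 3: (1,2), (2,1), each with probability 1/24.
E[max(X, Y) | X + Y = 3] = (2 + 2) / 2 = 2.

2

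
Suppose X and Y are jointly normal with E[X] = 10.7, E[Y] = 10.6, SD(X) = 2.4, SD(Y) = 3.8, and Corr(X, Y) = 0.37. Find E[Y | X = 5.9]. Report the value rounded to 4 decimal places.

For a bivariate normal, E[Y | X=x] = μ_Y + ρ·(σ_Y/σ_X)·(x − μ_X).
E[Y | X=5.9] = 10.6 + (0.37)·(3.8/2.4)·(5.9 − (10.7)) = 10.6 + (0.58583)·(-4.8) = 7.7880.

7.7880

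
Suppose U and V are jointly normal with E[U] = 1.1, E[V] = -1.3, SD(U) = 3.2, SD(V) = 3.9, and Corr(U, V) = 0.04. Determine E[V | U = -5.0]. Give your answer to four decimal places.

E[V | U=x] = μ_V + ρ(σ_V/σ_U)(x − μ_U) for jointly normal variables.
E[V | U=-5.0] = -1.3 + (0.04)·(3.9/3.2)·(-5.0 − (1.1)) = -1.3 + (0.04875)·(-6.1) = -1.5974.

-1.5974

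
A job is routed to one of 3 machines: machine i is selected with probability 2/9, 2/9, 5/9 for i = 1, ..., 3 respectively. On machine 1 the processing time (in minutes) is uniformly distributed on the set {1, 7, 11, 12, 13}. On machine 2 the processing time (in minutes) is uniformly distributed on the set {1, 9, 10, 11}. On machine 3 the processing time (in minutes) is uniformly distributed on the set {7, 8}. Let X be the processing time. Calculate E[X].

353/45

E[X | machine 1] = (1+7+11+12+13)/5 = 44/5.
E[X | machine 2] = (1+9+10+11)/4 = 31/4.
E[X | machine 3] = (7+8)/2 = 15/2.
By the law of total expectation,
E[X] = (2/9)·(44/5) + (2/9)·(31/4) + (5/9)·(15/2) = 353/45.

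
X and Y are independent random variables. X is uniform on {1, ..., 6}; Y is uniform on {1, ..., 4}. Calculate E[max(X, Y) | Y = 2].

11/3

Outcomes with Y = 2: (1,2), (2,2), (3,2), (4,2), (5,2), (6,2), each with probability 1/24.
E[max(X, Y) | Y = 2] = (2 + 2 + 3 + 4 + 5 + 6) / 6 = 11/3.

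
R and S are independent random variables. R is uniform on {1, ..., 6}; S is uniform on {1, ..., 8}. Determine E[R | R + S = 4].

2

Outcomes with R + S = 4: (1,3), (2,2), (3,1), each with probability 1/48.
E[R | R + S = 4] = (1 + 2 + 3) / 3 = 2.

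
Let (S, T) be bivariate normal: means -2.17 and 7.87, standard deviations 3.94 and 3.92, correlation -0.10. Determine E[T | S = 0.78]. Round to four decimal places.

E[T | S=x] = μ_T + ρ(σ_T/σ_S)(x − μ_S) for jointly normal variables.
E[T | S=0.78] = 7.87 + (-0.10)·(3.92/3.94)·(0.78 − (-2.17)) = 7.87 + (-0.099492)·(2.95) = 7.5765.

7.5765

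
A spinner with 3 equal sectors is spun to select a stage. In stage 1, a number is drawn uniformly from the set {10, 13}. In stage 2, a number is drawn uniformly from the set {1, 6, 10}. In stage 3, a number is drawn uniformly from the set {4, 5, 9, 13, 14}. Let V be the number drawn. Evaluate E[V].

E[V | stage 1] = (10+13)/2 = 23/2.
E[V | stage 2] = (1+6+10)/3 = 17/3.
E[V | stage 3] = (4+5+9+13+14)/5 = 9.
By the law of total expectation,
E[V] = (1/3)·(23/2) + (1/3)·(17/3) + (1/3)·(9) = 157/18.

157/18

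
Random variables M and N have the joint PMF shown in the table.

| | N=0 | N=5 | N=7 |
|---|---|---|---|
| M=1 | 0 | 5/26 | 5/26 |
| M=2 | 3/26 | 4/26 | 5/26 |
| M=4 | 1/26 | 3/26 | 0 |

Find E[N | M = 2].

55/12

P(M = 2) = 6/13.
Σ N·P over the event = 0·(3/26) + 5·(4/26) + 7·(5/26) = 55/26.
E[N | M = 2] = (55/26) / (6/13) = 55/12.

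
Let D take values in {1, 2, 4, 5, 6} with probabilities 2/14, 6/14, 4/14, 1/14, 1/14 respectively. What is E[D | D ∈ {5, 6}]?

P(D ∈ {5, 6}) = 1/7.
Σ over the event: 5·1/14 + 6·1/14 = 11/14.
E[D | D ∈ {5, 6}] = (11/14) / (1/7) = 11/2.

11/2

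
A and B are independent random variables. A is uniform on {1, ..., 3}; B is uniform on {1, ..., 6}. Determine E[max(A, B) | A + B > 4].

P(A + B > 4) = 2/3.
Summing max(A,B)·P(x,y) over outcomes with A + B > 4 gives 3.
E[max(A, B) | A + B > 4] = (3) / (2/3) = 9/2.

9/2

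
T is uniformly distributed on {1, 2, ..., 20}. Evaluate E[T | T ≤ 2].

3/2

Given T ≤ 2, T is equally likely to be any of {1, 2}.
E[T | T ≤ 2] = (1 + 2) / 2 = 3/2.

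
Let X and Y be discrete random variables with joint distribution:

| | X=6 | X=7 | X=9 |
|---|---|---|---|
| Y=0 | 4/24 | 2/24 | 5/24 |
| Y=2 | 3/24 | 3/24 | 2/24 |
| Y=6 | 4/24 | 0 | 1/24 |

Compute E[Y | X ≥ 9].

P(X ≥ 9) = 1/3.
Summing Y·P(X=x,Y=y) over the conditioning event gives 5/12.
E[Y | X ≥ 9] = (5/12) / (1/3) = 5/4.

5/4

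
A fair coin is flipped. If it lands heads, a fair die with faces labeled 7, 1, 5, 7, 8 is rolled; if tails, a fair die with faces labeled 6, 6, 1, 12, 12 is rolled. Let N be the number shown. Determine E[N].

13/2

E[N | heads] = (7+1+5+7+8)/5 = 28/5.
E[N | tails] = (6+6+1+12+12)/5 = 37/5.
By the law of total expectation,
E[N] = (1/2)·(28/5) + (1/2)·(37/5) = 13/2.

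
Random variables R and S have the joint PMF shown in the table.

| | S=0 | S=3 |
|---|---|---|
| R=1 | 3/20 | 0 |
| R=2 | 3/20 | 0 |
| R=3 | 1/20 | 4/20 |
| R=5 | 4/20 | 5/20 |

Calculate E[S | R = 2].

P(R = 2) = 3/20.
Σ S·P over the event = 0·(3/20) = 0.
E[S | R = 2] = (0) / (3/20) = 0.

0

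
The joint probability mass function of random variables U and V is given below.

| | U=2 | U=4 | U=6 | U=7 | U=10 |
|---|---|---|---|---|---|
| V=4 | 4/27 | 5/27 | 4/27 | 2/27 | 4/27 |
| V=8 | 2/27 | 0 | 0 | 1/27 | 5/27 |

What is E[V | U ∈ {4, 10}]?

P(U ∈ {4, 10}) = 14/27.
Σ V·P over the event = 4·(5/27) + 4·(4/27) + 8·(5/27) = 76/27.
E[V | U ∈ {4, 10}] = (76/27) / (14/27) = 38/7.

38/7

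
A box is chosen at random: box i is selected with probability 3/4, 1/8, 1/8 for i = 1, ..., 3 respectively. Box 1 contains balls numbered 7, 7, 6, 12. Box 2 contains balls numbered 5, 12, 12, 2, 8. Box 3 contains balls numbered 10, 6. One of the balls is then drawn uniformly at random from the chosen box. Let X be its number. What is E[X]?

E[X | box 1] = (7+7+6+12)/4 = 8.
E[X | box 2] = (5+12+12+2+8)/5 = 39/5.
E[X | box 3] = (10+6)/2 = 8.
E[X] = (3/4)·(8) + (1/8)·(39/5) + (1/8)·(8) = 319/40.

319/40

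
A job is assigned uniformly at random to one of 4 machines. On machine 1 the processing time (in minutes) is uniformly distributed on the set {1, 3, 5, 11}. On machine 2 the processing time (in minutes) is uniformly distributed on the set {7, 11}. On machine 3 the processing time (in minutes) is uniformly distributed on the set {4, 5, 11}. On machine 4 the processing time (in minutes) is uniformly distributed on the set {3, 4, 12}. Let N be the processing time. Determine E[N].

E[N | machine 1] = (1+3+5+11)/4 = 5.
E[N | machine 2] = (7+11)/2 = 9.
E[N | machine 3] = (4+5+11)/3 = 20/3.
E[N | machine 4] = (3+4+12)/3 = 19/3.
E[N] = (1/4)·(5) + (1/4)·(9) + (1/4)·(20/3) + (1/4)·(19/3) = 27/4.

27/4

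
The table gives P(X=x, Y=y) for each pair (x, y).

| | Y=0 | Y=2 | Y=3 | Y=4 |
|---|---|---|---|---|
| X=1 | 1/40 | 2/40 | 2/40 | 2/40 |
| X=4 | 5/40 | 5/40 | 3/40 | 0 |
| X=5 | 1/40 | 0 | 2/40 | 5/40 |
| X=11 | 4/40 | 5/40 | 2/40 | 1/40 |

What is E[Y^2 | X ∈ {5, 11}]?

P(X ∈ {5, 11}) = 1/2.
Summing Y^2·P(X=x,Y=y) over the conditioning event gives 19/5.
E[Y^2 | X ∈ {5, 11}] = (19/5) / (1/2) = 38/5.

38/5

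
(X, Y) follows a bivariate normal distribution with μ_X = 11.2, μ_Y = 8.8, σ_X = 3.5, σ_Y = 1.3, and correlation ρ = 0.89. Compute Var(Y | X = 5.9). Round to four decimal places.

For a bivariate normal, Var(Y | X=x) = σ_Y²(1 − ρ²).
Var(Y | X=5.9) = (1.3)²·(1 − (0.89)²) = 1.69·0.2079 = 0.3514.

0.3514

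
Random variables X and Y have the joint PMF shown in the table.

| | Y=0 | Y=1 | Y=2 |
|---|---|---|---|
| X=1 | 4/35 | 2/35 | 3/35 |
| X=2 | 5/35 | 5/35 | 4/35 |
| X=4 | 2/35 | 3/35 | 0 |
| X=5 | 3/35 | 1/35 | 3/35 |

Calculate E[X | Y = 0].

37/14

P(Y = 0) = 2/5.
Σ X·P over the event = 1·(4/35) + 2·(5/35) + 4·(2/35) + 5·(3/35) = 37/35.
E[X | Y = 0] = (37/35) / (2/5) = 37/14.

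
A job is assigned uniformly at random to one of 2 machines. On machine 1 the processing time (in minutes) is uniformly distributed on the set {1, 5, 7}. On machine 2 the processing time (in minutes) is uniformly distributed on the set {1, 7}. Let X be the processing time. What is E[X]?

E[X | machine 1] = (1+5+7)/3 = 13/3.
E[X | machine 2] = (1+7)/2 = 4.
By the law of total expectation,
E[X] = (1/2)·(13/3) + (1/2)·(4) = 25/6.

25/6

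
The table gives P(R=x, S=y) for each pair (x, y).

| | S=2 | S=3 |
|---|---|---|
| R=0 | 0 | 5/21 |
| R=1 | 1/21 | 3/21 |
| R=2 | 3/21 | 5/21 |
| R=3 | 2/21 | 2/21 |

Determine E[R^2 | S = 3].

P(S = 3) = 5/7.
Σ R^2·P over the event = 0·(5/21) + 1·(3/21) + 4·(5/21) + 9·(2/21) = 41/21.
E[R^2 | S = 3] = (41/21) / (5/7) = 41/15.

41/15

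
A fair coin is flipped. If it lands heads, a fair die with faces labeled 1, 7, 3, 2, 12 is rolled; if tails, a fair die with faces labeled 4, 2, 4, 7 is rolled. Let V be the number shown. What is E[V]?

37/8

E[V | heads] = (1+7+3+2+12)/5 = 5.
E[V | tails] = (4+2+4+7)/4 = 17/4.
E[V] = (1/2)·(5) + (1/2)·(17/4) = 37/8.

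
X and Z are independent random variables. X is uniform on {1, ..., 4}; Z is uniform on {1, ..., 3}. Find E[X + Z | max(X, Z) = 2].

10/3

Outcomes with max(X, Z) = 2: (1,2), (2,1), (2,2), each with probability 1/12.
E[X + Z | max(X, Z) = 2] = (3 + 3 + 4) / 3 = 10/3.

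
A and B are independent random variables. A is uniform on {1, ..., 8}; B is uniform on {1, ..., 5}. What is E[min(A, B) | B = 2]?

Outcomes with B = 2: (1,2), (2,2), (3,2), (4,2), (5,2), (6,2), (7,2), (8,2), each with probability 1/40.
E[min(A, B) | B = 2] = (1 + 2 + 2 + 2 + 2 + 2 + 2 + 2) / 8 = 15/8.

15/8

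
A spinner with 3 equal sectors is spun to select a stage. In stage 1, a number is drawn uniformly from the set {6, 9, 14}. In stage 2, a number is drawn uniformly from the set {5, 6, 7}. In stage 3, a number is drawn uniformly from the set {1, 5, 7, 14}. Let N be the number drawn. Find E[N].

269/36

E[N | stage 1] = (6+9+14)/3 = 29/3.
E[N | stage 2] = (5+6+7)/3 = 6.
E[N | stage 3] = (1+5+7+14)/4 = 27/4.
E[N] = (1/3)·(29/3) + (1/3)·(6) + (1/3)·(27/4) = 269/36.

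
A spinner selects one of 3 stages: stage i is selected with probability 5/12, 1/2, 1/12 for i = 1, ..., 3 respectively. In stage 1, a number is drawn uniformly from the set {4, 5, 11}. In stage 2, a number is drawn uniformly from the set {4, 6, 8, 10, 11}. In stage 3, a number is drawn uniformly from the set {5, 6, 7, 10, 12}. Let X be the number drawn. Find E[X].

661/90

E[X | stage 1] = (4+5+11)/3 = 20/3.
E[X | stage 2] = (4+6+8+10+11)/5 = 39/5.
E[X | stage 3] = (5+6+7+10+12)/5 = 8.
E[X] = (5/12)·(20/3) + (1/2)·(39/5) + (1/12)·(8) = 661/90.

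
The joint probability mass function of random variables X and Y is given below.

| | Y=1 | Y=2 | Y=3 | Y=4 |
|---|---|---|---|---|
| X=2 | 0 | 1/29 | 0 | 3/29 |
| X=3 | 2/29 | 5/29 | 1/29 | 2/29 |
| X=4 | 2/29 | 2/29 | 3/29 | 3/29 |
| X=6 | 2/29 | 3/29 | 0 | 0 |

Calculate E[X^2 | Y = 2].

P(Y = 2) = 11/29.
Σ X^2·P over the event = 4·(1/29) + 9·(5/29) + 16·(2/29) + 36·(3/29) = 189/29.
E[X^2 | Y = 2] = (189/29) / (11/29) = 189/11.

189/11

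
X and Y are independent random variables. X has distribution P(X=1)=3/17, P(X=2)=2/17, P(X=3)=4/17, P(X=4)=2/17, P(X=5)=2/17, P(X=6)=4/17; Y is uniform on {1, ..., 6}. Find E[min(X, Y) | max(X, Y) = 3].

P(max(X, Y) = 3) = 1/6.
Summing min(X,Y)·P(x,y) over outcomes with max(X, Y) = 3 gives 31/102.
E[min(X, Y) | max(X, Y) = 3] = (31/102) / (1/6) = 31/17.

31/17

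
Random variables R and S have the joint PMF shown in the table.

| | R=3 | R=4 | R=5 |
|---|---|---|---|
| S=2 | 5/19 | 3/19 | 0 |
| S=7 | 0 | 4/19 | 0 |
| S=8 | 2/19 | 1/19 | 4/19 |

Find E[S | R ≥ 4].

37/6

P(R ≥ 4) = 12/19.
Σ S·P over the event = 2·(3/19) + 7·(4/19) + 8·(1/19) + 8·(4/19) = 74/19.
E[S | R ≥ 4] = (74/19) / (12/19) = 37/6.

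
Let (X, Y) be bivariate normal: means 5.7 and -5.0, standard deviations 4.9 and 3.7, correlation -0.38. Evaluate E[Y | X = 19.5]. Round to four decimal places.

For a bivariate normal, E[Y | X=x] = μ_Y + ρ·(σ_Y/σ_X)·(x − μ_X).
E[Y | X=19.5] = -5.0 + (-0.38)·(3.7/4.9)·(19.5 − (5.7)) = -5.0 + (-0.28694)·(13.8) = -8.9598.

-8.9598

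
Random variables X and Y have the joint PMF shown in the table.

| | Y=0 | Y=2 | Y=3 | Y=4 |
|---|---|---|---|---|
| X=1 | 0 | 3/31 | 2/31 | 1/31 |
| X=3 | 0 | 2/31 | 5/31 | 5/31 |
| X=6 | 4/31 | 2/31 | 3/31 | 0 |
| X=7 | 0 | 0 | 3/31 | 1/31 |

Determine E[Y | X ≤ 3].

P(X ≤ 3) = 18/31.
Σ Y·P over the event = 2·(3/31) + 3·(2/31) + 4·(1/31) + 2·(2/31) + 3·(5/31) + 4·(5/31) = 55/31.
E[Y | X ≤ 3] = (55/31) / (18/31) = 55/18.

55/18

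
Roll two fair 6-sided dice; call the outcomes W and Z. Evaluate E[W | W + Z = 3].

3/2

P(W + Z = 3) = 1/18.
Summing W·P(x,y) over outcomes with W + Z = 3 gives 1/12.
E[W | W + Z = 3] = (1/12) / (1/18) = 3/2.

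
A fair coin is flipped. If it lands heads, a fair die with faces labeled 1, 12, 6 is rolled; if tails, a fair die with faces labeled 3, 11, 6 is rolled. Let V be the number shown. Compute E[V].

E[V | heads] = (1+12+6)/3 = 19/3.
E[V | tails] = (3+11+6)/3 = 20/3.
E[V] = (1/2)·(19/3) + (1/2)·(20/3) = 13/2.

13/2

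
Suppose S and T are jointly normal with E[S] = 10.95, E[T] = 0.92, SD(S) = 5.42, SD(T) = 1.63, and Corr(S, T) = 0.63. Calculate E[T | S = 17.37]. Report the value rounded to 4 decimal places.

2.1364

E[T | S=x] = μ_T + ρ(σ_T/σ_S)(x − μ_S) for jointly normal variables.
E[T | S=17.37] = 0.92 + (0.63)·(1.63/5.42)·(17.37 − (10.95)) = 0.92 + (0.189465)·(6.42) = 2.1364.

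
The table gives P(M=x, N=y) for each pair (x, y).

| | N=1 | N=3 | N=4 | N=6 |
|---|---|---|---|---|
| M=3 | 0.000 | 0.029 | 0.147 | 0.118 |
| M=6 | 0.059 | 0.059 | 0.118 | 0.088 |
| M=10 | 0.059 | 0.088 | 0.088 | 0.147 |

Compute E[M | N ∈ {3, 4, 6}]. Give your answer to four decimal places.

6.4649

P(N ∈ {3, 4, 6}) = 0.882.
Summing M·P(M=x,N=y) over the conditioning event gives 5.702.
E[M | N ∈ {3, 4, 6}] = (5.702) / (0.882) = 6.4649.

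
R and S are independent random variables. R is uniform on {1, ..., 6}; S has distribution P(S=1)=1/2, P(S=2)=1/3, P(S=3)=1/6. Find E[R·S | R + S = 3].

2

P(R + S = 3) = 5/36.
Summing RS·P(x,y) over outcomes with R + S = 3 gives 5/18.
E[R·S | R + S = 3] = (5/18) / (5/36) = 2.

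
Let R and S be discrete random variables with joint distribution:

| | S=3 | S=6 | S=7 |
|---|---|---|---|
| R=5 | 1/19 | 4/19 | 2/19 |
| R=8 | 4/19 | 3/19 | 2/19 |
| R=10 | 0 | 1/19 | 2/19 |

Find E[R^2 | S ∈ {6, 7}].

55

P(S ∈ {6, 7}) = 14/19.
Σ R^2·P over the event = 25·(4/19) + 25·(2/19) + 64·(3/19) + 64·(2/19) + 100·(1/19) + 100·(2/19) = 770/19.
E[R^2 | S ∈ {6, 7}] = (770/19) / (14/19) = 55.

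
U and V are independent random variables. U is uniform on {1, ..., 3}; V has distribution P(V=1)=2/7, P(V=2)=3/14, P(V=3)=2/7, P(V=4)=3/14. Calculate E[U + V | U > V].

P(U > V) = 11/42.
Summing (U+V)·P(x,y) over outcomes with U > V gives 43/42.
E[U + V | U > V] = (43/42) / (11/42) = 43/11.

43/11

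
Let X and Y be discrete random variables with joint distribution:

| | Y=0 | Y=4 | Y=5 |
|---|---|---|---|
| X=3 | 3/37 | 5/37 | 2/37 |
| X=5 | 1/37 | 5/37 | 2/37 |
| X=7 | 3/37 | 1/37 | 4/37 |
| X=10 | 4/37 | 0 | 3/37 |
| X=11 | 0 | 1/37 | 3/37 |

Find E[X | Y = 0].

75/11

P(Y = 0) = 11/37.
Σ X·P over the event = 3·(3/37) + 5·(1/37) + 7·(3/37) + 10·(4/37) = 75/37.
E[X | Y = 0] = (75/37) / (11/37) = 75/11.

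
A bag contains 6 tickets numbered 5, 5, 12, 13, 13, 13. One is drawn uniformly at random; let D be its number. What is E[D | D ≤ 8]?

5

P(D ≤ 8) = 1/3.
Σ over the event: 5·1/3 = 5/3.
E[D | D ≤ 8] = (5/3) / (1/3) = 5.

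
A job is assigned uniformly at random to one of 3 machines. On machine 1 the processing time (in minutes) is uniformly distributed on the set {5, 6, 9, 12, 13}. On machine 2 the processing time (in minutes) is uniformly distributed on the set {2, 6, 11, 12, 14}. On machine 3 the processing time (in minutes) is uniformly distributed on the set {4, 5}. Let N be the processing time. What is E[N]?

E[N | machine 1] = (5+6+9+12+13)/5 = 9.
E[N | machine 2] = (2+6+11+12+14)/5 = 9.
E[N | machine 3] = (4+5)/2 = 9/2.
E[N] = (1/3)·(9) + (1/3)·(9) + (1/3)·(9/2) = 15/2.

15/2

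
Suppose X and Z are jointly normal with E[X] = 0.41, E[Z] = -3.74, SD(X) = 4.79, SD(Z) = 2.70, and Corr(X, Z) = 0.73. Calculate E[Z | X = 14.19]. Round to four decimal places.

1.9302

For a bivariate normal, E[Z | X=x] = μ_Z + ρ·(σ_Z/σ_X)·(x − μ_X).
E[Z | X=14.19] = -3.74 + (0.73)·(2.70/4.79)·(14.19 − (0.41)) = -3.74 + (0.41148)·(13.78) = 1.9302.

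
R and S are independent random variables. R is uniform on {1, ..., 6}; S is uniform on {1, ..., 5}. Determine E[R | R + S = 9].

5

Outcomes with R + S = 9: (4,5), (5,4), (6,3), each with probability 1/30.
E[R | R + S = 9] = (4 + 5 + 6) / 3 = 5.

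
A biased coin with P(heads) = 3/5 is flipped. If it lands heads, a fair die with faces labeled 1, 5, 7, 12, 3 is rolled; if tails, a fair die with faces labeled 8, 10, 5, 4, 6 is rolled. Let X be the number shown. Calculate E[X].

6

E[X | heads] = (1+5+7+12+3)/5 = 28/5.
E[X | tails] = (8+10+5+4+6)/5 = 33/5.
E[X] = (3/5)·(28/5) + (2/5)·(33/5) = 6.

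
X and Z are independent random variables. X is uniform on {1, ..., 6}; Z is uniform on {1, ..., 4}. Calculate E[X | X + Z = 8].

5

Outcomes with X + Z = 8: (4,4), (5,3), (6,2), each with probability 1/24.
E[X | X + Z = 8] = (4 + 5 + 6) / 3 = 5.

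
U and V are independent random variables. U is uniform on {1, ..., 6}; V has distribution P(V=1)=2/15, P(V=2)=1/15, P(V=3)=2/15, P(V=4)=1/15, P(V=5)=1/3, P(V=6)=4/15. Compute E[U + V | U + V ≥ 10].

P(U + V ≥ 10) = 23/90.
Summing (U+V)·P(x,y) over outcomes with U + V ≥ 10 gives 247/90.
E[U + V | U + V ≥ 10] = (247/90) / (23/90) = 247/23.

247/23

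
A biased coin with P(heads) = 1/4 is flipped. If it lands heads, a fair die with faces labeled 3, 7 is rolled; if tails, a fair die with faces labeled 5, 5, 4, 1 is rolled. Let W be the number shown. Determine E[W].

E[W | heads] = (3+7)/2 = 5.
E[W | tails] = (5+5+4+1)/4 = 15/4.
E[W] = (1/4)·(5) + (3/4)·(15/4) = 65/16.

65/16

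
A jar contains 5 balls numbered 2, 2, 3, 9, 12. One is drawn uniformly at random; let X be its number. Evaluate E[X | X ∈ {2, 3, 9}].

4

P(X ∈ {2, 3, 9}) = 4/5.
Σ over the event: 2·2/5 + 3·1/5 + 9·1/5 = 16/5.
E[X | X ∈ {2, 3, 9}] = (16/5) / (4/5) = 4.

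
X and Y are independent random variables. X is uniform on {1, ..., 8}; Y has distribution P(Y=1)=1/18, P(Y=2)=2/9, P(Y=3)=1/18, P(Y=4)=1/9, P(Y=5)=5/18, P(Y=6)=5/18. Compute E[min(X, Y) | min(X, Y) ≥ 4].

P(min(X, Y) ≥ 4) = 5/12.
Summing min(X,Y)·P(x,y) over outcomes with min(X, Y) ≥ 4 gives 295/144.
E[min(X, Y) | min(X, Y) ≥ 4] = (295/144) / (5/12) = 59/12.

59/12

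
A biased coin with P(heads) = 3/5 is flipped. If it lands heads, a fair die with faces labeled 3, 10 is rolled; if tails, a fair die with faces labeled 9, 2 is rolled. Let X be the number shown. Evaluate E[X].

61/10

E[X | heads] = (3+10)/2 = 13/2.
E[X | tails] = (9+2)/2 = 11/2.
By the law of total expectation,
E[X] = (3/5)·(13/2) + (2/5)·(11/2) = 61/10.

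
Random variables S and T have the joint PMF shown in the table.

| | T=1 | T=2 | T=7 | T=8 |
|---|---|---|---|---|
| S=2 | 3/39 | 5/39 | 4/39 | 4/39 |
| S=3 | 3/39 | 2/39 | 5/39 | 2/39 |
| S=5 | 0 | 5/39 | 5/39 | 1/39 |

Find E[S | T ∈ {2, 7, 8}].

P(T ∈ {2, 7, 8}) = 11/13.
Summing S·P(S=x,T=y) over the conditioning event gives 36/13.
E[S | T ∈ {2, 7, 8}] = (36/13) / (11/13) = 36/11.

36/11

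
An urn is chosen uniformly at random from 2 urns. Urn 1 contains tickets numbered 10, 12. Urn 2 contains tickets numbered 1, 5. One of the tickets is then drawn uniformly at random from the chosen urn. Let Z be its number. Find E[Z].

7

E[Z | urn 1] = (10+12)/2 = 11.
E[Z | urn 2] = (1+5)/2 = 3.
E[Z] = (1/2)·(11) + (1/2)·(3) = 7.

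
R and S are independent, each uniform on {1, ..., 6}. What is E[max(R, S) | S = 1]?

P(S = 1) = 1/6.
Summing max(R,S)·P(x,y) over outcomes with S = 1 gives 7/12.
E[max(R, S) | S = 1] = (7/12) / (1/6) = 7/2.

7/2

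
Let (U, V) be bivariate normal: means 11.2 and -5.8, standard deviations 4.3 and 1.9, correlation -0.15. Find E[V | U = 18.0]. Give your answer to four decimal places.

-6.2507

E[V | U=x] = μ_V + ρ(σ_V/σ_U)(x − μ_U) for jointly normal variables.
E[V | U=18.0] = -5.8 + (-0.15)·(1.9/4.3)·(18.0 − (11.2)) = -5.8 + (-0.066279)·(6.8) = -6.2507.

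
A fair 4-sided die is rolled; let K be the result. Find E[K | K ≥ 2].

3

Given K ≥ 2, K is equally likely to be any of {2, 3, 4}.
E[K | K ≥ 2] = (2 + 3 + 4) / 3 = 3.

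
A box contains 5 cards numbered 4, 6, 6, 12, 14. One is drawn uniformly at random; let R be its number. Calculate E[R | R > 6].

P(R > 6) = 2/5.
Σ over the event: 12·1/5 + 14·1/5 = 26/5.
E[R | R > 6] = (26/5) / (2/5) = 13.

13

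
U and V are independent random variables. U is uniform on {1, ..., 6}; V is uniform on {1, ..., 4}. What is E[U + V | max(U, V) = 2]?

10/3

Outcomes with max(U, V) = 2: (1,2), (2,1), (2,2), each with probability 1/24.
E[U + V | max(U, V) = 2] = (3 + 3 + 4) / 3 = 10/3.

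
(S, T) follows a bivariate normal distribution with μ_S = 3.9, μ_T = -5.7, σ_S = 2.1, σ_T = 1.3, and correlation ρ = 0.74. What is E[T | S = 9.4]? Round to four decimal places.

-3.1805

The regression of T on S has slope ρ·σ_T/σ_S and passes through (μ_S, μ_T).
E[T | S=9.4] = -5.7 + (0.74)·(1.3/2.1)·(9.4 − (3.9)) = -5.7 + (0.4581)·(5.5) = -3.1805.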